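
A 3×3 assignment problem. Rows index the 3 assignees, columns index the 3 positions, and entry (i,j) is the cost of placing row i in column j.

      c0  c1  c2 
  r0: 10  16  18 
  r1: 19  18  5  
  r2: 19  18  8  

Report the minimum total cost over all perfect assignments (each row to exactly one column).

Minimum assignment cost: 33

optimal assignment: row0→col0 (cost 10), row1→col2 (cost 5), row2→col1 (cost 18)
total = 10 + 5 + 18 = 33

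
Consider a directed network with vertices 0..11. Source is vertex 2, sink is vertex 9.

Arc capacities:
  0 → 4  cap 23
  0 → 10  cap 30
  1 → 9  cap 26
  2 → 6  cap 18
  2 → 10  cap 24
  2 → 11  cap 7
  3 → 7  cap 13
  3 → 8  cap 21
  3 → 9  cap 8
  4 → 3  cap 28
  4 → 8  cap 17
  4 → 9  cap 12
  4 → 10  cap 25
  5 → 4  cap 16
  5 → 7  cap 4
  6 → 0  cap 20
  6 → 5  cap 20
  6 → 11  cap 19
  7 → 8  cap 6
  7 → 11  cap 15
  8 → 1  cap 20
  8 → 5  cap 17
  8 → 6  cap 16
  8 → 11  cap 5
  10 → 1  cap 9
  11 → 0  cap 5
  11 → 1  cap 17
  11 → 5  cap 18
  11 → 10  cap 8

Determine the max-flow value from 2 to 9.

augment #1: 2→10→1→9 bottleneck 9, total now 9
augment #2: 2→11→1→9 bottleneck 7, total now 16
augment #3: 2→6→0→4→9 bottleneck 12, total now 28
augment #4: 2→6→11→1→9 bottleneck 6, total now 34

Maximum flow value: 34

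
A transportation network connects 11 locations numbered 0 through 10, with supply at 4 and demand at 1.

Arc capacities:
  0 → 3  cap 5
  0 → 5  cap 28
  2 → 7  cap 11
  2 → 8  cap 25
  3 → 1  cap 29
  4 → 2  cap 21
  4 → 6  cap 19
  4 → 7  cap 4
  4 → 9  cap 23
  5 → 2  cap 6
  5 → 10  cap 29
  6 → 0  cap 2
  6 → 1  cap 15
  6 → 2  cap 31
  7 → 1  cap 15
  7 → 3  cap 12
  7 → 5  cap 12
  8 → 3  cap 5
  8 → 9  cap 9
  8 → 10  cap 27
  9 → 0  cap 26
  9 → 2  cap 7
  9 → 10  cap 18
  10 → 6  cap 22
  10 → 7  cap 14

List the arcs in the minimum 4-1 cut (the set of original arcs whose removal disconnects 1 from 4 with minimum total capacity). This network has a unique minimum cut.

augment #1: 4→6→1 push 15
augment #2: 4→7→1 push 4
augment #3: 4→2→7→1 push 11
augment #4: 4→2→8→3→1 push 5
augment #5: 4→6→0→3→1 push 2
augment #6: 4→9→0→3→1 push 3
augment #7: 4→9→10→7→3→1 push 12
max flow = 52; residual-reachable set from 4 gives S-side
cut edges (S→T): {(0,3), (6,1), (7,1), (7,3), (8,3)} total cap 52

Min-cut arcs: {(0,3), (6,1), (7,1), (7,3), (8,3)} (total capacity 52)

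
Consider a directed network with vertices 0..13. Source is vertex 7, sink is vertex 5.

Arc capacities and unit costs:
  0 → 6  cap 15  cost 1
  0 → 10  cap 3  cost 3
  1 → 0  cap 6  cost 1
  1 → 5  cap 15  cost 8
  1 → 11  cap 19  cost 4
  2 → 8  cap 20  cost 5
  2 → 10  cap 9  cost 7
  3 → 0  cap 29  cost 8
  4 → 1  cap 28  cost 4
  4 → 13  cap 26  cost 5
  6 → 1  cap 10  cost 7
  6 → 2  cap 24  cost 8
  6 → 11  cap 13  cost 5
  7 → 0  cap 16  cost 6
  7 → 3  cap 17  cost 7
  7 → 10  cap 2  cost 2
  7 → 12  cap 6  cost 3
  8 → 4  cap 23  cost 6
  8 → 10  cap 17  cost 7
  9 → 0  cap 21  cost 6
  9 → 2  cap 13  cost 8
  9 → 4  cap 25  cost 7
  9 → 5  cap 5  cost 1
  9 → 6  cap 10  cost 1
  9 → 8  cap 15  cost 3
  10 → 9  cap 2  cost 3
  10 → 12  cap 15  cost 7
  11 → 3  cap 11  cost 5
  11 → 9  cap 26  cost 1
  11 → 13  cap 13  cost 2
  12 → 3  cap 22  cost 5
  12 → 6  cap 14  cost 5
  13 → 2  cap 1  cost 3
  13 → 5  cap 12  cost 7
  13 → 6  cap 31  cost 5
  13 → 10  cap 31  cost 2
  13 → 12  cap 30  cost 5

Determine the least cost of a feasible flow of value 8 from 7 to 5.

Minimum cost for 8 units: 117

shortest-cost path #1: 7→10→9→5 push 2 @ unit cost 6 (adds 12)
shortest-cost path #2: 7→0→6→11→9→5 push 3 @ unit cost 14 (adds 42)
shortest-cost path #3: 7→0→6→11→13→5 push 3 @ unit cost 21 (adds 63)
total cost = 117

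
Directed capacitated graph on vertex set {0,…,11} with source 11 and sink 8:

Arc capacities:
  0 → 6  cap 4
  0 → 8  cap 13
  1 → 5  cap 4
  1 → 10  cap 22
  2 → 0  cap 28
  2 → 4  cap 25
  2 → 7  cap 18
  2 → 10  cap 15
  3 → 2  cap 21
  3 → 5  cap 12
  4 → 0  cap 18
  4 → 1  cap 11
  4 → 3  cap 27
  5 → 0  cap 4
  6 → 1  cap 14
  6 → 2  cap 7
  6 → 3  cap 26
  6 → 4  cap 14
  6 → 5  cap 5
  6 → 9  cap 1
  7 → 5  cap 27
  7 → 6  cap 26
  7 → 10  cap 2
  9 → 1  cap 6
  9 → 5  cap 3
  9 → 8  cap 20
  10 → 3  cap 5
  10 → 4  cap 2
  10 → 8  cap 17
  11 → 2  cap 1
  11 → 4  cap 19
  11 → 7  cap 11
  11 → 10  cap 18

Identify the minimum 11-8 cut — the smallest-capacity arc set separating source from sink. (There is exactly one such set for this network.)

augment #1: 11→10→8 push 17
augment #2: 11→2→0→8 push 1
augment #3: 11→4→0→8 push 12
augment #4: 11→7→6→9→8 push 1
max flow = 31; residual-reachable set from 11 gives S-side
cut edges (S→T): {(0,8), (6,9), (10,8)} total cap 31

Min-cut arcs: {(0,8), (6,9), (10,8)} (total capacity 31)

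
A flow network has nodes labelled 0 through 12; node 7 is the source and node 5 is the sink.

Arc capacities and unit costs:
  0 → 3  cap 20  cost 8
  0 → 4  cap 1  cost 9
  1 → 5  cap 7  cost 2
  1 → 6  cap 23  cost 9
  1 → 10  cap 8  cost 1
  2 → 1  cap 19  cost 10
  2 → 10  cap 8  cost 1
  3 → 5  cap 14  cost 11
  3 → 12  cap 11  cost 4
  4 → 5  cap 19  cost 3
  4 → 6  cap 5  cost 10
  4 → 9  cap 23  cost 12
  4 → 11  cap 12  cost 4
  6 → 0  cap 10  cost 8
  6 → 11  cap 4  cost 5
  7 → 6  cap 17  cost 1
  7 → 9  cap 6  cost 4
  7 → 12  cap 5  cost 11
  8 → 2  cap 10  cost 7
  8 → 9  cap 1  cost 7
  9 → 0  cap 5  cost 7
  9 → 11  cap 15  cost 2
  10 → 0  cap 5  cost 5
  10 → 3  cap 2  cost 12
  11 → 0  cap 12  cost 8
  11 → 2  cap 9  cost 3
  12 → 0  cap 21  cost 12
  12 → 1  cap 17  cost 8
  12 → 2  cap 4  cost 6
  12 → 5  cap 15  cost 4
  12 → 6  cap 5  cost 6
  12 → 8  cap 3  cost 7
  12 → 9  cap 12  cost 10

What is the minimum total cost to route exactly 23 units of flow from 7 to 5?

Minimum cost for 23 units: 495

shortest-cost path #1: 7→12→5 push 5 @ unit cost 15 (adds 75)
shortest-cost path #2: 7→9→11→2→1→5 push 6 @ unit cost 21 (adds 126)
shortest-cost path #3: 7→6→0→4→5 push 1 @ unit cost 21 (adds 21)
shortest-cost path #4: 7→6→11→2→1→5 push 1 @ unit cost 21 (adds 21)
shortest-cost path #5: 7→6→0→3→12→5 push 9 @ unit cost 25 (adds 225)
shortest-cost path #6: 7→6→11→9→0→3→12→5 push 1 @ unit cost 27 (adds 27)
total cost = 495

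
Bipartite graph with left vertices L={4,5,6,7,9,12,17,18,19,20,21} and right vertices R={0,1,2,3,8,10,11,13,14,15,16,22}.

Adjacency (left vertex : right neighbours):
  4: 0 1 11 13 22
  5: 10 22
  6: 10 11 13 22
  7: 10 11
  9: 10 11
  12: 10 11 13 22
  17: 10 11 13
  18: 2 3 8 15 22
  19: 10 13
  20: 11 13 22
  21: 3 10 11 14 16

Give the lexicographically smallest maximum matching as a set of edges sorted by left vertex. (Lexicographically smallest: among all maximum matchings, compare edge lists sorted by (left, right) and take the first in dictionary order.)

Lex-smallest maximum matching: {(4,0), (5,10), (6,11), (12,13), (18,2), (20,22), (21,3)}

|M| = 7 (so the lex-smallest maximum matching has 7 edges)
process left vertices in ascending order; for each, take the smallest-labelled available neighbour that still permits 7 edges overall, or leave it unmatched if none does
lex-smallest matching: {4-0, 5-10, 6-11, 12-13, 18-2, 20-22, 21-3}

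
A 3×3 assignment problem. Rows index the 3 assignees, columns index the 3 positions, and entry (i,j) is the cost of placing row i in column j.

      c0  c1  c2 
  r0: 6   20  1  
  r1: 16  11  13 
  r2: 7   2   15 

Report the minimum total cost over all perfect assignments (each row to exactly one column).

Minimum assignment cost: 19

one of 2 optimal assignments: row0→col2 (cost 1), row1→col0 (cost 16), row2→col1 (cost 2)
total = 1 + 16 + 2 = 19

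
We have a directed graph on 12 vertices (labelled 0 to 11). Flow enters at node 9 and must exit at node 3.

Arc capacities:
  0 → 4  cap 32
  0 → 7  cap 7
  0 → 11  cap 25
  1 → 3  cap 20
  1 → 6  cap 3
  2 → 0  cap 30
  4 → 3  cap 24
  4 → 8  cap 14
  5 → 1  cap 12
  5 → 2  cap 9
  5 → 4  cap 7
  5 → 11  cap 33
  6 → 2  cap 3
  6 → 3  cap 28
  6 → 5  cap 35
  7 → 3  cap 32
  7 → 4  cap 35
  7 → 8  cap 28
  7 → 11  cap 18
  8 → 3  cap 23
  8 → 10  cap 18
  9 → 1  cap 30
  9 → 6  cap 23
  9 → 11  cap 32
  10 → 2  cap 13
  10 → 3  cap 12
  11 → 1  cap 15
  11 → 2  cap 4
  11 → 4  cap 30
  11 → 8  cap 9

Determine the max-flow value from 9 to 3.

augment #1: 9→1→3 bottleneck 20, total now 20
augment #2: 9→6→3 bottleneck 23, total now 43
augment #3: 9→1→6→3 bottleneck 3, total now 46
augment #4: 9→11→4→3 bottleneck 24, total now 70
augment #5: 9→11→8→3 bottleneck 8, total now 78

Maximum flow value: 78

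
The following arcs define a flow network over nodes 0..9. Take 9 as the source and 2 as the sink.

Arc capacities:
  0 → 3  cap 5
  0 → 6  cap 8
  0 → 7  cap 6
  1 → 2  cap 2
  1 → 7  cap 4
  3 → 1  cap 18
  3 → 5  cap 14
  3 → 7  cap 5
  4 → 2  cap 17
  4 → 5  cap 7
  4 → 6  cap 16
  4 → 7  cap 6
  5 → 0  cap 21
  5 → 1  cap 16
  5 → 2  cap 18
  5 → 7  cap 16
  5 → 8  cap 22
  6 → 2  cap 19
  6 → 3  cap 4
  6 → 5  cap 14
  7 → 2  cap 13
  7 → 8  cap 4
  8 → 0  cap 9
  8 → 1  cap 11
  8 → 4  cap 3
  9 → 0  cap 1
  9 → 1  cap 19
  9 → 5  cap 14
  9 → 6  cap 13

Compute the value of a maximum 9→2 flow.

Maximum flow value: 34

augment #1: 9→1→2 bottleneck 2, total now 2
augment #2: 9→5→2 bottleneck 14, total now 16
augment #3: 9→6→2 bottleneck 13, total now 29
augment #4: 9→0→6→2 bottleneck 1, total now 30
augment #5: 9→1→7→2 bottleneck 4, total now 34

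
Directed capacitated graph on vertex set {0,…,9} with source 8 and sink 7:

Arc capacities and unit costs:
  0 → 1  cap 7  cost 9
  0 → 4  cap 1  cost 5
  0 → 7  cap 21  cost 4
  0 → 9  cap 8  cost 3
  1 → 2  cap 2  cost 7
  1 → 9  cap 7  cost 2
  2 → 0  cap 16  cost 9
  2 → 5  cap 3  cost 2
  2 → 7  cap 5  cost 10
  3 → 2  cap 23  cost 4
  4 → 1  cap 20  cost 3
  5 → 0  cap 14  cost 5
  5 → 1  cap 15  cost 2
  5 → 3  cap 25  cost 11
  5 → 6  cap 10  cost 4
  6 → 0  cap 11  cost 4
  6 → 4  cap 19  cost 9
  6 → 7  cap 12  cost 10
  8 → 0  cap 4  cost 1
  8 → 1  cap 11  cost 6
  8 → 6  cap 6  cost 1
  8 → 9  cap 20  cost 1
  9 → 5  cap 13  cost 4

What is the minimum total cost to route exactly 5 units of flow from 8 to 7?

shortest-cost path #1: 8→0→7 push 4 @ unit cost 5 (adds 20)
shortest-cost path #2: 8→6→0→7 push 1 @ unit cost 9 (adds 9)
total cost = 29

Minimum cost for 5 units: 29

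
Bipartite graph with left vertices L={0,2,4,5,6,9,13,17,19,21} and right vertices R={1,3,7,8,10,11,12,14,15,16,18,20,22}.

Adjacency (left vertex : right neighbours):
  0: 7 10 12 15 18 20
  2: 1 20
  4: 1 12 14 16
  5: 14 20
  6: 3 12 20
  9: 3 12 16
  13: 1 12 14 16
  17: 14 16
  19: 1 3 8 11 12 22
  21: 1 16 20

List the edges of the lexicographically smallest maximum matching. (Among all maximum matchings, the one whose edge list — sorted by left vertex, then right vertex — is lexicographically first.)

|M| = 8 (so the lex-smallest maximum matching has 8 edges)
process left vertices in ascending order; for each, take the smallest-labelled available neighbour that still permits 8 edges overall, or leave it unmatched if none does
lex-smallest matching: {0-7, 2-1, 4-12, 5-14, 6-3, 9-16, 19-8, 21-20}

Lex-smallest maximum matching: {(0,7), (2,1), (4,12), (5,14), (6,3), (9,16), (19,8), (21,20)}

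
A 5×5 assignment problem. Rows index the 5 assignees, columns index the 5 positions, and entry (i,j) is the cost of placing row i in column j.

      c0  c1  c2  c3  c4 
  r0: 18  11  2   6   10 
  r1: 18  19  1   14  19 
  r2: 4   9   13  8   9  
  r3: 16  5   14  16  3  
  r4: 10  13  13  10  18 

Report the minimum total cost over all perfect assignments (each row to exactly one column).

Minimum assignment cost: 27

optimal assignment: row0→col3 (cost 6), row1→col2 (cost 1), row2→col0 (cost 4), row3→col4 (cost 3), row4→col1 (cost 13)
total = 6 + 1 + 4 + 3 + 13 = 27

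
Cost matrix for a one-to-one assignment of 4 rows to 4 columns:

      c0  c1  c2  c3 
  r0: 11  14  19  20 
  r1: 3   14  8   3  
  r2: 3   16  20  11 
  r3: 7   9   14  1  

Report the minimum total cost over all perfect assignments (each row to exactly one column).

Minimum assignment cost: 26

optimal assignment: row0→col1 (cost 14), row1→col2 (cost 8), row2→col0 (cost 3), row3→col3 (cost 1)
total = 14 + 8 + 3 + 1 = 26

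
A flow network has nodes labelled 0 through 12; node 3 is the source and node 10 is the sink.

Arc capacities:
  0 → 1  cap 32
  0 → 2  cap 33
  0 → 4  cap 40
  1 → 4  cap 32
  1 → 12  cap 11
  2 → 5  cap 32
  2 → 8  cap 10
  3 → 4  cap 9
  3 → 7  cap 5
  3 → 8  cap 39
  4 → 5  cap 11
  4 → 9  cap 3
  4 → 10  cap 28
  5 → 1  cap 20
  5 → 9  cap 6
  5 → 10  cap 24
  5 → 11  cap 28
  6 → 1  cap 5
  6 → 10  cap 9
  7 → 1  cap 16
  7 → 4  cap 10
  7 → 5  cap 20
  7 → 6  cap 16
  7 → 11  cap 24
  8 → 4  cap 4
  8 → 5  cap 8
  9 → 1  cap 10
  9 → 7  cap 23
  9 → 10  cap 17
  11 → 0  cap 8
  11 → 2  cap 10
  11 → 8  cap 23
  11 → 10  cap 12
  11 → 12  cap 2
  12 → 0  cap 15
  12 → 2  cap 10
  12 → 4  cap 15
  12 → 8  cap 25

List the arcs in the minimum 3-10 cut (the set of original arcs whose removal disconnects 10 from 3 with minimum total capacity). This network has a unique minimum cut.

Min-cut arcs: {(3,4), (3,7), (8,4), (8,5)} (total capacity 26)

augment #1: 3→4→10 push 9
augment #2: 3→7→4→10 push 5
augment #3: 3→8→4→10 push 4
augment #4: 3→8→5→10 push 8
max flow = 26; residual-reachable set from 3 gives S-side
cut edges (S→T): {(3,4), (3,7), (8,4), (8,5)} total cap 26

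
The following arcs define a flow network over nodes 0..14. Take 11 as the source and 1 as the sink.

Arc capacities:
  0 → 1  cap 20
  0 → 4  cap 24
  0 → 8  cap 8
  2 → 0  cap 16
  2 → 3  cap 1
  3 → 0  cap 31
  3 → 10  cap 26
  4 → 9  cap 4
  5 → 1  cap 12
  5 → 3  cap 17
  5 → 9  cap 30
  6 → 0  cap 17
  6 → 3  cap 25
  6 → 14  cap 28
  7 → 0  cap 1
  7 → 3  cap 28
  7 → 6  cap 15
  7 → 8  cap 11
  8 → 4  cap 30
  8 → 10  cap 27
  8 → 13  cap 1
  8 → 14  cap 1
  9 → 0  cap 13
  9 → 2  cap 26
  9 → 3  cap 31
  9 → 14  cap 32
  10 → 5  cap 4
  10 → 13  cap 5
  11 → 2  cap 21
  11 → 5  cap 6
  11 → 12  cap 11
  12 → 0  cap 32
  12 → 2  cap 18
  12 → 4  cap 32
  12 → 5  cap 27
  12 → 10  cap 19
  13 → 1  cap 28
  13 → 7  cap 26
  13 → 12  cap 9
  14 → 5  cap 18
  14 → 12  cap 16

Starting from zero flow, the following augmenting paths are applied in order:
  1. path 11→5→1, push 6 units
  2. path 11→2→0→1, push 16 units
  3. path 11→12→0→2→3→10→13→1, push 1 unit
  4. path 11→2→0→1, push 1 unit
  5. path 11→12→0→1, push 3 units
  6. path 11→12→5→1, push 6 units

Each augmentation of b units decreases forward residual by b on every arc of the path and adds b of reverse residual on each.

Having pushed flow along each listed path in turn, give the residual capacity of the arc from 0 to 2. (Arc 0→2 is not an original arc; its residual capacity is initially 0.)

Residual capacity of (0,2): 16

after path 1 (11→5→1, push 6): res(0,2)=0
after path 2 (11→2→0→1, push 16): res(0,2)=16
after path 3 (11→12→0→2→3→10→13→1, push 1): res(0,2)=15
after path 4 (11→2→0→1, push 1): res(0,2)=16
after path 5 (11→12→0→1, push 3): res(0,2)=16
after path 6 (11→12→5→1, push 6): res(0,2)=16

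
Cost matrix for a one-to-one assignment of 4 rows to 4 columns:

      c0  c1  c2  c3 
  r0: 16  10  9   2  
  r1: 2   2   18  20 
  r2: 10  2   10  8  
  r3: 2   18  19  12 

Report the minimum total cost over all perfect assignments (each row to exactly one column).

Minimum assignment cost: 16

optimal assignment: row0→col3 (cost 2), row1→col1 (cost 2), row2→col2 (cost 10), row3→col0 (cost 2)
total = 2 + 2 + 10 + 2 = 16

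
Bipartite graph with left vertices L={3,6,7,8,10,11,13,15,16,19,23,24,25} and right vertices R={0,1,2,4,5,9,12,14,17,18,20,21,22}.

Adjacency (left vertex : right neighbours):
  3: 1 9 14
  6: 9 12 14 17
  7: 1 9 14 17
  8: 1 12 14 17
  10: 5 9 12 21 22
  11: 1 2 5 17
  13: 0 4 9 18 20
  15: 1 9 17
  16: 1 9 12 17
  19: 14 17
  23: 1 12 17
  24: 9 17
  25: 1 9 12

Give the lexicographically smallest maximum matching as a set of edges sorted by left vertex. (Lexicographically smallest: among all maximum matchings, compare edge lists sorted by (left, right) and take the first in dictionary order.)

|M| = 8 (so the lex-smallest maximum matching has 8 edges)
process left vertices in ascending order; for each, take the smallest-labelled available neighbour that still permits 8 edges overall, or leave it unmatched if none does
lex-smallest matching: {3-1, 6-9, 7-14, 8-12, 10-5, 11-2, 13-0, 15-17}

Lex-smallest maximum matching: {(3,1), (6,9), (7,14), (8,12), (10,5), (11,2), (13,0), (15,17)}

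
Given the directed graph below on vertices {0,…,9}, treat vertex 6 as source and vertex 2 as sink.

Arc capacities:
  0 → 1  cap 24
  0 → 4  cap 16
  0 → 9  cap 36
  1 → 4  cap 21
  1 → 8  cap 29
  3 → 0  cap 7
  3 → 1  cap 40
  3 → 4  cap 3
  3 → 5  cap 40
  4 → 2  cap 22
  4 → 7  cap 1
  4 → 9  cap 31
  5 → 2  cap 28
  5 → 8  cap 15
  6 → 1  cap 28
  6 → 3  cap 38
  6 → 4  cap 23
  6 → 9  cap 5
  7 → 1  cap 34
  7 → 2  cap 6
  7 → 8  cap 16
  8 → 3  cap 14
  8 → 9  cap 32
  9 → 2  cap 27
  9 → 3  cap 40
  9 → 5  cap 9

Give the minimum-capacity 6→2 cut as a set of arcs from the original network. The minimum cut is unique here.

augment #1: 6→4→2 push 22
augment #2: 6→9→2 push 5
augment #3: 6→3→5→2 push 28
augment #4: 6→4→7→2 push 1
augment #5: 6→1→4→9→2 push 21
augment #6: 6→1→8→9→2 push 1
max flow = 78; residual-reachable set from 6 gives S-side
cut edges (S→T): {(4,2), (4,7), (5,2), (9,2)} total cap 78

Min-cut arcs: {(4,2), (4,7), (5,2), (9,2)} (total capacity 78)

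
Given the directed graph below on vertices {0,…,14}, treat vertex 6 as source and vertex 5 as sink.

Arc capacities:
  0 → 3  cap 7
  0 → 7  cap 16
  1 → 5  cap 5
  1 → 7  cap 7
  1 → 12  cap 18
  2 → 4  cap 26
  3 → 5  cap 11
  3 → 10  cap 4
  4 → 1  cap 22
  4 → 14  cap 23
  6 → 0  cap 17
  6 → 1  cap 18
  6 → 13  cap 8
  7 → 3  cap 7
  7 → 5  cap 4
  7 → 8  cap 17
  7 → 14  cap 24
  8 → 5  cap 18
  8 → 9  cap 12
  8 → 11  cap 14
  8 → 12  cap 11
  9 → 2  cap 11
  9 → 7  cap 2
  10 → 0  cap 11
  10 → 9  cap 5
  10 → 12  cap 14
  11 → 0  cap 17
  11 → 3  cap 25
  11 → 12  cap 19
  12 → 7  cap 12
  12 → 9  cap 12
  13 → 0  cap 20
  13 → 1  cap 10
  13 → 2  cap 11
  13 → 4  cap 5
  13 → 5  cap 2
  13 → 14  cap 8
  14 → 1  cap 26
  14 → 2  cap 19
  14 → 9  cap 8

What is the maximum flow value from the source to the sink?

augment #1: 6→1→5 bottleneck 5, total now 5
augment #2: 6→13→5 bottleneck 2, total now 7
augment #3: 6→0→3→5 bottleneck 7, total now 14
augment #4: 6→0→7→5 bottleneck 4, total now 18
augment #5: 6→0→7→3→5 bottleneck 4, total now 22
augment #6: 6→0→7→8→5 bottleneck 2, total now 24
augment #7: 6→1→7→8→5 bottleneck 7, total now 31
augment #8: 6→1→12→7→8→5 bottleneck 6, total now 37
augment #9: 6→13→0→7→8→5 bottleneck 2, total now 39

Maximum flow value: 39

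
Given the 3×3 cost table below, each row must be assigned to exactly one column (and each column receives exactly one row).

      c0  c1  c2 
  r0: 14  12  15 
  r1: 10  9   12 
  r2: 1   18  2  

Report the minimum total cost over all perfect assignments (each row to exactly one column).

Minimum assignment cost: 24

optimal assignment: row0→col1 (cost 12), row1→col0 (cost 10), row2→col2 (cost 2)
total = 12 + 10 + 2 = 24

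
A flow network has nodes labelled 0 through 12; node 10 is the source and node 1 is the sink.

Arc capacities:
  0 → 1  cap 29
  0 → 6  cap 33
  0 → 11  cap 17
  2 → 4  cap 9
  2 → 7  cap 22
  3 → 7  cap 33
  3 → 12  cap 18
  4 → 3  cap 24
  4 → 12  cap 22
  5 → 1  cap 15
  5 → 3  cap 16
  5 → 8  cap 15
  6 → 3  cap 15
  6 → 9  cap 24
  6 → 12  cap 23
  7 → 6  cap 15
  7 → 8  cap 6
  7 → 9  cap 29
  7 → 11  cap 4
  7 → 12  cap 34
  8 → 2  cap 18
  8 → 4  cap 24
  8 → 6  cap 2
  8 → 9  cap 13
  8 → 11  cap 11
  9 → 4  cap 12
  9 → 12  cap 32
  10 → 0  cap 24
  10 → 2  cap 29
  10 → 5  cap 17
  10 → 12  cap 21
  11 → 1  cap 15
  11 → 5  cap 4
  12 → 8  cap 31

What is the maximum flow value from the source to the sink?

augment #1: 10→0→1 bottleneck 24, total now 24
augment #2: 10→5→1 bottleneck 15, total now 39
augment #3: 10→2→7→11→1 bottleneck 4, total now 43
augment #4: 10→5→8→11→1 bottleneck 2, total now 45
augment #5: 10→12→8→11→1 bottleneck 9, total now 54

Maximum flow value: 54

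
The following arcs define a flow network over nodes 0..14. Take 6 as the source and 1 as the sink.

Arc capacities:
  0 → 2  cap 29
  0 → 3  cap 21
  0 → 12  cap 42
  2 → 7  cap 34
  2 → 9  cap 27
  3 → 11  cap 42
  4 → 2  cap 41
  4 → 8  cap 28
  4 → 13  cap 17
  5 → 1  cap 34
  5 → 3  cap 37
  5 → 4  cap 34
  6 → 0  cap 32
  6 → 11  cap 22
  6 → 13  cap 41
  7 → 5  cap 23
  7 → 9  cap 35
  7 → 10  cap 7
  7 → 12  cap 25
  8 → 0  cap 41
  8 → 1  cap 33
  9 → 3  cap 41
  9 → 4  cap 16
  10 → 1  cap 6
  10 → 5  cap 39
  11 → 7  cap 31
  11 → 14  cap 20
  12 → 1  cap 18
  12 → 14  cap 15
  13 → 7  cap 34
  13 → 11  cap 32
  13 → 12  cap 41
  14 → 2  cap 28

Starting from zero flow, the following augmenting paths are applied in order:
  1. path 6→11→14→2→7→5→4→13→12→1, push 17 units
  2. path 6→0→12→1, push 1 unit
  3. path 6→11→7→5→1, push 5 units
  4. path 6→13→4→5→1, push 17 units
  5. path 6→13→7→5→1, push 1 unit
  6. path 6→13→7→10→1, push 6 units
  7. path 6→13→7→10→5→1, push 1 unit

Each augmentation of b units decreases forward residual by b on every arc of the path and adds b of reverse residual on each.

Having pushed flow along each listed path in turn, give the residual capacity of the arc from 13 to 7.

after path 1 (6→11→14→2→7→5→4→13→12→1, push 17): res(13,7)=34
after path 2 (6→0→12→1, push 1): res(13,7)=34
after path 3 (6→11→7→5→1, push 5): res(13,7)=34
after path 4 (6→13→4→5→1, push 17): res(13,7)=34
after path 5 (6→13→7→5→1, push 1): res(13,7)=33
after path 6 (6→13→7→10→1, push 6): res(13,7)=27
after path 7 (6→13→7→10→5→1, push 1): res(13,7)=26

Residual capacity of (13,7): 26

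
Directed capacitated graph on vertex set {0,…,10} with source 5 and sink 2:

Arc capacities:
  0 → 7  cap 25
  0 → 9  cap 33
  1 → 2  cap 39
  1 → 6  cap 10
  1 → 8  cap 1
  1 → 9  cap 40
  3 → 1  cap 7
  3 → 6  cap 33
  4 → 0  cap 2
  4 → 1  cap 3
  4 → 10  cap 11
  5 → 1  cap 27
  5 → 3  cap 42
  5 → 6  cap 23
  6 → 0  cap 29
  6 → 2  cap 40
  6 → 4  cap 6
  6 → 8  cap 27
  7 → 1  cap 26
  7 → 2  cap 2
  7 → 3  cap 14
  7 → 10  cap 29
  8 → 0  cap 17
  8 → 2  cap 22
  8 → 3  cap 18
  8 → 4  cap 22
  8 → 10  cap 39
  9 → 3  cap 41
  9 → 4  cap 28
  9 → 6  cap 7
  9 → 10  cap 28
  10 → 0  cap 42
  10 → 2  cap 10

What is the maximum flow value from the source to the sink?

augment #1: 5→1→2 bottleneck 27, total now 27
augment #2: 5→6→2 bottleneck 23, total now 50
augment #3: 5→3→1→2 bottleneck 7, total now 57
augment #4: 5→3→6→2 bottleneck 17, total now 74
augment #5: 5→3→6→8→2 bottleneck 16, total now 90

Maximum flow value: 90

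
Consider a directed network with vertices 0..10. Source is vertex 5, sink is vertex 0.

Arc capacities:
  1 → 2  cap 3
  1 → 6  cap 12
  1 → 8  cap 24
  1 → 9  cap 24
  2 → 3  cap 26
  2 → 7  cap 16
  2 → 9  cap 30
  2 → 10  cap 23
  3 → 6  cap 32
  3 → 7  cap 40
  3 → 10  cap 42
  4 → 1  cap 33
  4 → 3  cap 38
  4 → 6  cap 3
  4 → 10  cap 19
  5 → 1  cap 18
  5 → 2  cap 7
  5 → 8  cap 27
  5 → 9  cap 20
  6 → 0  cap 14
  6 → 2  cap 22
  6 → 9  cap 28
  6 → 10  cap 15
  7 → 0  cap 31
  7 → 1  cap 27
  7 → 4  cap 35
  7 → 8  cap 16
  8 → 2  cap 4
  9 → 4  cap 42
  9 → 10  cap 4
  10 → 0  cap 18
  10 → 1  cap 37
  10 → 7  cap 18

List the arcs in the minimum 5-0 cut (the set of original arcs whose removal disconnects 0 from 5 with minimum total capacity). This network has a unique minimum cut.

Min-cut arcs: {(5,1), (5,2), (5,9), (8,2)} (total capacity 49)

augment #1: 5→1→6→0 push 12
augment #2: 5→2→7→0 push 7
augment #3: 5→9→10→0 push 4
augment #4: 5→1→2→7→0 push 3
augment #5: 5→8→2→7→0 push 4
augment #6: 5→9→4→6→0 push 2
augment #7: 5→9→4→10→0 push 14
augment #8: 5→1→9→4→3→7→0 push 3
max flow = 49; residual-reachable set from 5 gives S-side
cut edges (S→T): {(5,1), (5,2), (5,9), (8,2)} total cap 49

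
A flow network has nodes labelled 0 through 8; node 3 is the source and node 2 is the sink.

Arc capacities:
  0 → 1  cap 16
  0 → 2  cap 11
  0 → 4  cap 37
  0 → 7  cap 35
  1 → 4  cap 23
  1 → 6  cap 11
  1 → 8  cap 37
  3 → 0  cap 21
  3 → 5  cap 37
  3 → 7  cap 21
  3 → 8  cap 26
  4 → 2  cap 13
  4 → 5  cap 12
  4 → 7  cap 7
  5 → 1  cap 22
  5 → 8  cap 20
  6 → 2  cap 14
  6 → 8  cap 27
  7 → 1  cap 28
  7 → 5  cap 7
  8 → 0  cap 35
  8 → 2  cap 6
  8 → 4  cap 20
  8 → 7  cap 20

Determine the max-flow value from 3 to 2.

augment #1: 3→0→2 bottleneck 11, total now 11
augment #2: 3→8→2 bottleneck 6, total now 17
augment #3: 3→0→4→2 bottleneck 10, total now 27
augment #4: 3→8→4→2 bottleneck 3, total now 30
augment #5: 3→5→1→6→2 bottleneck 11, total now 41

Maximum flow value: 41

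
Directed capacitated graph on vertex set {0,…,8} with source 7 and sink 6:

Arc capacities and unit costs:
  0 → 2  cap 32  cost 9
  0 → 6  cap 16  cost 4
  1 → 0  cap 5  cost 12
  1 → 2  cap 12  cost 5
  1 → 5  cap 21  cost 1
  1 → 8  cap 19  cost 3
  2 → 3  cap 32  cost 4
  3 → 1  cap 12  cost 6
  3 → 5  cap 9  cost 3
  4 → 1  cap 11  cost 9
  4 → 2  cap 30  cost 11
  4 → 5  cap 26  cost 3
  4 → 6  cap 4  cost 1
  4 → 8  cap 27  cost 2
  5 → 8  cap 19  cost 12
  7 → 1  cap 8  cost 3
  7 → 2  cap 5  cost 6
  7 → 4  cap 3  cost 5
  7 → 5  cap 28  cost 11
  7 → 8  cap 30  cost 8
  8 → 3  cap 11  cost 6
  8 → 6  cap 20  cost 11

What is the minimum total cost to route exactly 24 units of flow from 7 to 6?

shortest-cost path #1: 7→4→6 push 3 @ unit cost 6 (adds 18)
shortest-cost path #2: 7→1→8→6 push 8 @ unit cost 17 (adds 136)
shortest-cost path #3: 7→8→6 push 12 @ unit cost 19 (adds 228)
shortest-cost path #4: 7→8→1→0→6 push 1 @ unit cost 21 (adds 21)
total cost = 403

Minimum cost for 24 units: 403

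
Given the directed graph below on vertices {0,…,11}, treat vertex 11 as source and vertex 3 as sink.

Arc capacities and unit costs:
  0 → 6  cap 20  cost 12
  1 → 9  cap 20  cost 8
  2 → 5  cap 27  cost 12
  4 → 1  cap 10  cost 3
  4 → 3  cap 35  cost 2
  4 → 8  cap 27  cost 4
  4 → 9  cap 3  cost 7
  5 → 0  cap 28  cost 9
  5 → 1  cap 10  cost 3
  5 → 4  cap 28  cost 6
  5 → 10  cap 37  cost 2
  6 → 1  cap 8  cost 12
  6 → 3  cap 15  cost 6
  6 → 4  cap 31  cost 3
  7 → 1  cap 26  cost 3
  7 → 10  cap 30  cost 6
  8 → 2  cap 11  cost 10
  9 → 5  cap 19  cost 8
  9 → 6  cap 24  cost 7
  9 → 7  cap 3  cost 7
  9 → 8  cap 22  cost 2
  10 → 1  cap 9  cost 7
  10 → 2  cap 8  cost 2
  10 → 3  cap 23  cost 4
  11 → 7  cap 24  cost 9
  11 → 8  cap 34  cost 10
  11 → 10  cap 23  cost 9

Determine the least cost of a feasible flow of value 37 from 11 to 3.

Minimum cost for 37 units: 747

shortest-cost path #1: 11→10→3 push 23 @ unit cost 13 (adds 299)
shortest-cost path #2: 11→7→1→9→6→4→3 push 14 @ unit cost 32 (adds 448)
total cost = 747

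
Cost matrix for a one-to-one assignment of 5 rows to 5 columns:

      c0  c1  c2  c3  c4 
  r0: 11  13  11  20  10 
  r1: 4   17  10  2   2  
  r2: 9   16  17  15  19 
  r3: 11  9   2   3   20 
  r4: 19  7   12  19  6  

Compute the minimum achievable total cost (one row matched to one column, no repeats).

optimal assignment: row0→col4 (cost 10), row1→col3 (cost 2), row2→col0 (cost 9), row3→col2 (cost 2), row4→col1 (cost 7)
total = 10 + 2 + 9 + 2 + 7 = 30

Minimum assignment cost: 30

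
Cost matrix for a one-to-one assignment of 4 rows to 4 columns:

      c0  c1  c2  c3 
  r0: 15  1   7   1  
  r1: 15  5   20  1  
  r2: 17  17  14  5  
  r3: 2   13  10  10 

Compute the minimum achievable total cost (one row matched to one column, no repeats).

optimal assignment: row0→col1 (cost 1), row1→col3 (cost 1), row2→col2 (cost 14), row3→col0 (cost 2)
total = 1 + 1 + 14 + 2 = 18

Minimum assignment cost: 18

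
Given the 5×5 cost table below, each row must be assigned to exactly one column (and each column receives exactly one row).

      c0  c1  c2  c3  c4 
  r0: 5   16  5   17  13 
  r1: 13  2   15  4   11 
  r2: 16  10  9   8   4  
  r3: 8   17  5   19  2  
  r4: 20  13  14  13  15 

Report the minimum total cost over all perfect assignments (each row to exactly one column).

optimal assignment: row0→col0 (cost 5), row1→col1 (cost 2), row2→col4 (cost 4), row3→col2 (cost 5), row4→col3 (cost 13)
total = 5 + 2 + 4 + 5 + 13 = 29

Minimum assignment cost: 29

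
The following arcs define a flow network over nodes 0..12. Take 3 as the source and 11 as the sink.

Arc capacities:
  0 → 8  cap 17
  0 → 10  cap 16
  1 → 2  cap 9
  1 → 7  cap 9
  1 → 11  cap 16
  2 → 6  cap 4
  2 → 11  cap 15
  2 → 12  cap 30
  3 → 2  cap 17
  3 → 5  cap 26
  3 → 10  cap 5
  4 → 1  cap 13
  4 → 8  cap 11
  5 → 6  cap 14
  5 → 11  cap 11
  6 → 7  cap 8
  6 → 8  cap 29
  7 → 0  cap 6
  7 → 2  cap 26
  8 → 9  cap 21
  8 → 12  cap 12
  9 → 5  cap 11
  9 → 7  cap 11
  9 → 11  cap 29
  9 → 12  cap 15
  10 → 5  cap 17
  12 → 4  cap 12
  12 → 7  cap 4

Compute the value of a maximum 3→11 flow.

augment #1: 3→2→11 bottleneck 15, total now 15
augment #2: 3→5→11 bottleneck 11, total now 26
augment #3: 3→2→6→8→9→11 bottleneck 2, total now 28
augment #4: 3→5→6→8→9→11 bottleneck 14, total now 42

Maximum flow value: 42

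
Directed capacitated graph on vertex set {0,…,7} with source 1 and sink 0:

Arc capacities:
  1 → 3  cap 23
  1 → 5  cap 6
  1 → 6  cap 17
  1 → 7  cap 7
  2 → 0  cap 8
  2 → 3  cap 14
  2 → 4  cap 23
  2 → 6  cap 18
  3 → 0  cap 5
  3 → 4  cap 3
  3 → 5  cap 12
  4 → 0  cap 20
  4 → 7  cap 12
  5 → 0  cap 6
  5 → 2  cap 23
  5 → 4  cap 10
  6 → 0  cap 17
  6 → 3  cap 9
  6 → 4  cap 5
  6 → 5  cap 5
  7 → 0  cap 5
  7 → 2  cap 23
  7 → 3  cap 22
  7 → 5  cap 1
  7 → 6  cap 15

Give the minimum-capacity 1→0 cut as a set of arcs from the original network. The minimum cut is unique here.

augment #1: 1→3→0 push 5
augment #2: 1→5→0 push 6
augment #3: 1→6→0 push 17
augment #4: 1→7→0 push 5
augment #5: 1→3→4→0 push 3
augment #6: 1→7→2→0 push 2
augment #7: 1→3→5→2→0 push 6
augment #8: 1→3→5→4→0 push 6
max flow = 50; residual-reachable set from 1 gives S-side
cut edges (S→T): {(1,5), (1,6), (1,7), (3,0), (3,4), (3,5)} total cap 50

Min-cut arcs: {(1,5), (1,6), (1,7), (3,0), (3,4), (3,5)} (total capacity 50)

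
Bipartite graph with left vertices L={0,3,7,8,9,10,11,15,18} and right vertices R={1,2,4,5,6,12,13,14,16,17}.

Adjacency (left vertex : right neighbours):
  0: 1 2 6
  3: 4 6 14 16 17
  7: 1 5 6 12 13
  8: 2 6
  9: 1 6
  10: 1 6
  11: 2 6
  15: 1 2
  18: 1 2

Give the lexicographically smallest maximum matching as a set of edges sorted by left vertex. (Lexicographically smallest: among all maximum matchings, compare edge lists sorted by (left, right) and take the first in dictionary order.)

|M| = 5 (so the lex-smallest maximum matching has 5 edges)
process left vertices in ascending order; for each, take the smallest-labelled available neighbour that still permits 5 edges overall, or leave it unmatched if none does
lex-smallest matching: {0-1, 3-4, 7-5, 8-2, 9-6}

Lex-smallest maximum matching: {(0,1), (3,4), (7,5), (8,2), (9,6)}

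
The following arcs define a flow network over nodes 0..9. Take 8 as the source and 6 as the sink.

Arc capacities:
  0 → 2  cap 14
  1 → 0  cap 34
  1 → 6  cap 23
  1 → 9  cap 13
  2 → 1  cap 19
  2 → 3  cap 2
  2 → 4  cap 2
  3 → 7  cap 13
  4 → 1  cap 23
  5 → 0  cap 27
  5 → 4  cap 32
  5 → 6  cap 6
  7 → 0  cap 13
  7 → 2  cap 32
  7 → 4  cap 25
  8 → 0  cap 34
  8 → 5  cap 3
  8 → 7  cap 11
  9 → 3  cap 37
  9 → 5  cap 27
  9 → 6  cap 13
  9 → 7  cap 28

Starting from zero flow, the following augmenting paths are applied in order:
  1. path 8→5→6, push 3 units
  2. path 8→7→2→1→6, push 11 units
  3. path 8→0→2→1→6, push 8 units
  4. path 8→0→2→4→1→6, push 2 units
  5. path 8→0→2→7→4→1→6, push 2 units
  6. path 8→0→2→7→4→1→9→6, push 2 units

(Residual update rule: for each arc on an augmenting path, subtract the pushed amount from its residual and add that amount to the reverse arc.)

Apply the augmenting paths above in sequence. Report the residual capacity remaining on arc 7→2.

Residual capacity of (7,2): 25

after path 1 (8→5→6, push 3): res(7,2)=32
after path 2 (8→7→2→1→6, push 11): res(7,2)=21
after path 3 (8→0→2→1→6, push 8): res(7,2)=21
after path 4 (8→0→2→4→1→6, push 2): res(7,2)=21
after path 5 (8→0→2→7→4→1→6, push 2): res(7,2)=23
after path 6 (8→0→2→7→4→1→9→6, push 2): res(7,2)=25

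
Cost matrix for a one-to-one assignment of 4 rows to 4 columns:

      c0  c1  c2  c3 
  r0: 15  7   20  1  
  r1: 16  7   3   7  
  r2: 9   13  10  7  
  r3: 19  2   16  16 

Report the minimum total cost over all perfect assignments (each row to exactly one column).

optimal assignment: row0→col3 (cost 1), row1→col2 (cost 3), row2→col0 (cost 9), row3→col1 (cost 2)
total = 1 + 3 + 9 + 2 = 15

Minimum assignment cost: 15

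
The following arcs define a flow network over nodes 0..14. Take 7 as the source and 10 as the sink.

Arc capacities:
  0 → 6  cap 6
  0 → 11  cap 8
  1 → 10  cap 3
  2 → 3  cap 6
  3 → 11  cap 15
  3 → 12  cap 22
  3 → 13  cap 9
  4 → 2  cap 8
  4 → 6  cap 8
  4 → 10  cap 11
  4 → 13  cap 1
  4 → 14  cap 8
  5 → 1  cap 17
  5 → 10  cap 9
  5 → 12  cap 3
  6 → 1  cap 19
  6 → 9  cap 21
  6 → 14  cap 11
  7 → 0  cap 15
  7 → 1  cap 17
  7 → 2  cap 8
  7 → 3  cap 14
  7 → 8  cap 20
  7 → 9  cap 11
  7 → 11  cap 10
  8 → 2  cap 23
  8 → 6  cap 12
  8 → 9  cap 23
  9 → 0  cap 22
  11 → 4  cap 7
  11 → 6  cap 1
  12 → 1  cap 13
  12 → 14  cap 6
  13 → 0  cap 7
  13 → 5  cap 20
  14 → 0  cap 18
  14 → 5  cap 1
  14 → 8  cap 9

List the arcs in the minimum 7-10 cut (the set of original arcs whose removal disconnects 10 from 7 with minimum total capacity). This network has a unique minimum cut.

augment #1: 7→1→10 push 3
augment #2: 7→11→4→10 push 7
augment #3: 7→3→13→5→10 push 9
max flow = 19; residual-reachable set from 7 gives S-side
cut edges (S→T): {(1,10), (5,10), (11,4)} total cap 19

Min-cut arcs: {(1,10), (5,10), (11,4)} (total capacity 19)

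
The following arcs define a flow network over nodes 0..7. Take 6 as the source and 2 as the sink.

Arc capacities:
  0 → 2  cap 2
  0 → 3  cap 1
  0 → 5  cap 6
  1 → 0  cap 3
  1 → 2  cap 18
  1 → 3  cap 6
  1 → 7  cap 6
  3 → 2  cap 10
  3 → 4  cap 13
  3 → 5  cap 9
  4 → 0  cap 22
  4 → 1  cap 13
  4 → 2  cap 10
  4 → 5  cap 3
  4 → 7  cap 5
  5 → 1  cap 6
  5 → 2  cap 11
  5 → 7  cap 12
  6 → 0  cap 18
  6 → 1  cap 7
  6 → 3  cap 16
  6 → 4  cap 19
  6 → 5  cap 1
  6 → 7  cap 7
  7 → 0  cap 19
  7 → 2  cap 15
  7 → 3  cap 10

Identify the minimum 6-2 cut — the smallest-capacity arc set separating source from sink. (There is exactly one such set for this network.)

Min-cut arcs: {(0,2), (0,3), (0,5), (6,1), (6,3), (6,4), (6,5), (6,7)} (total capacity 59)

augment #1: 6→0→2 push 2
augment #2: 6→1→2 push 7
augment #3: 6→3→2 push 10
augment #4: 6→4→2 push 10
augment #5: 6→5→2 push 1
augment #6: 6→7→2 push 7
augment #7: 6→0→5→2 push 6
augment #8: 6→3→5→2 push 4
augment #9: 6→4→1→2 push 9
augment #10: 6→3→4→1→2 push 2
augment #11: 6→0→3→4→7→2 push 1
max flow = 59; residual-reachable set from 6 gives S-side
cut edges (S→T): {(0,2), (0,3), (0,5), (6,1), (6,3), (6,4), (6,5), (6,7)} total cap 59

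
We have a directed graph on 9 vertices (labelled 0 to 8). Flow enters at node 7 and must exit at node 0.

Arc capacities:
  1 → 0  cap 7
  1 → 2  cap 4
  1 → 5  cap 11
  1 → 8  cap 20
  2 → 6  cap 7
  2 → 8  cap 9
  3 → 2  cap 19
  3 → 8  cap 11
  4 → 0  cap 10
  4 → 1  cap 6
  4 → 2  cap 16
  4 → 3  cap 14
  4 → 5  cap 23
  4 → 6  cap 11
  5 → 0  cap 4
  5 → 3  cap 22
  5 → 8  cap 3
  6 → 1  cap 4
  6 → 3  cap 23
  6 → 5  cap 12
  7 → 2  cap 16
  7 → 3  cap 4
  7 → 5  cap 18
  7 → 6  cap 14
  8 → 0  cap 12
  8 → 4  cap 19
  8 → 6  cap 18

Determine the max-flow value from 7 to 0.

augment #1: 7→5→0 bottleneck 4, total now 4
augment #2: 7→2→8→0 bottleneck 9, total now 13
augment #3: 7→3→8→0 bottleneck 3, total now 16
augment #4: 7→6→1→0 bottleneck 4, total now 20
augment #5: 7→3→8→4→0 bottleneck 1, total now 21
augment #6: 7→5→8→4→0 bottleneck 3, total now 24
augment #7: 7→5→3→8→4→0 bottleneck 6, total now 30
augment #8: 7→5→3→8→4→1→0 bottleneck 1, total now 31

Maximum flow value: 31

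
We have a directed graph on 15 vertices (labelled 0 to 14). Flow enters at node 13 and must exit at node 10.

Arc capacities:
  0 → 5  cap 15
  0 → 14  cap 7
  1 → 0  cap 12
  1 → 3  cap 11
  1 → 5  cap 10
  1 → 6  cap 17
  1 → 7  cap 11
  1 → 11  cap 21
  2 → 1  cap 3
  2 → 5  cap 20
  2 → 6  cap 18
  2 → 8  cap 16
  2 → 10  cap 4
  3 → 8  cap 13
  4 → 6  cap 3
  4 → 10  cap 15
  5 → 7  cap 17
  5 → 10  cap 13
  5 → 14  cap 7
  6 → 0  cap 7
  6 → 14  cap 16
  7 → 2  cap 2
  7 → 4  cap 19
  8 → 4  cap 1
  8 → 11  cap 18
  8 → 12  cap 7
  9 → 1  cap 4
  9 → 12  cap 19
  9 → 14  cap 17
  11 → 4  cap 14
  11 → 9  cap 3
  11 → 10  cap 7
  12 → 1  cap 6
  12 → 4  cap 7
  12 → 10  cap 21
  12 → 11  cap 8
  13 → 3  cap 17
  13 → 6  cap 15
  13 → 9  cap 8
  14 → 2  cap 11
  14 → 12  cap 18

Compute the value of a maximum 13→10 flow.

augment #1: 13→9→12→10 bottleneck 8, total now 8
augment #2: 13→3→8→4→10 bottleneck 1, total now 9
augment #3: 13→3→8→11→10 bottleneck 7, total now 16
augment #4: 13→3→8→12→10 bottleneck 5, total now 21
augment #5: 13→6→0→5→10 bottleneck 7, total now 28
augment #6: 13→6→14→2→10 bottleneck 4, total now 32
augment #7: 13→6→14→12→10 bottleneck 4, total now 36

Maximum flow value: 36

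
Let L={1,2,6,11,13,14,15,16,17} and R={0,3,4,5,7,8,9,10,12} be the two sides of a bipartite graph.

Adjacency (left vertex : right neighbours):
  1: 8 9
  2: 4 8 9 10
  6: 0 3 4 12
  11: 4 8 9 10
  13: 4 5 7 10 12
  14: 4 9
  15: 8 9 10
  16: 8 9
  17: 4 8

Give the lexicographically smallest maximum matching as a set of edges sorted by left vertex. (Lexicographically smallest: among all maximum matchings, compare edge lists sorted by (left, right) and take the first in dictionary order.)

Lex-smallest maximum matching: {(1,8), (2,4), (6,0), (11,9), (13,5), (15,10)}

|M| = 6 (so the lex-smallest maximum matching has 6 edges)
process left vertices in ascending order; for each, take the smallest-labelled available neighbour that still permits 6 edges overall, or leave it unmatched if none does
lex-smallest matching: {1-8, 2-4, 6-0, 11-9, 13-5, 15-10}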